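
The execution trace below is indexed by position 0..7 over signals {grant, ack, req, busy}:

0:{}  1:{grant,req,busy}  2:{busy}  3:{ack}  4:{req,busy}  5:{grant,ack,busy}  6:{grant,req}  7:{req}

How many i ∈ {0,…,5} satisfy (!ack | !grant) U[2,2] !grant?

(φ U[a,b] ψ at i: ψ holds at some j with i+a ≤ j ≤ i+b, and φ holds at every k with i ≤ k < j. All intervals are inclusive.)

3

Evaluate at each i in [0,5]:
  i=0: ✓ (rhs at j=2; lhs holds on [0,1])
  i=1: ✓ (rhs at j=3; lhs holds on [1,2])
  i=2: ✓ (rhs at j=4; lhs holds on [2,3])
  i=3: ✗ (no rhs in [5,5])
  i=4: ✗ (no rhs in [6,6])
  i=5: ✗ (lhs fails at k=5 before rhs at j=7)
Positions where it holds: {0, 1, 2} → 3.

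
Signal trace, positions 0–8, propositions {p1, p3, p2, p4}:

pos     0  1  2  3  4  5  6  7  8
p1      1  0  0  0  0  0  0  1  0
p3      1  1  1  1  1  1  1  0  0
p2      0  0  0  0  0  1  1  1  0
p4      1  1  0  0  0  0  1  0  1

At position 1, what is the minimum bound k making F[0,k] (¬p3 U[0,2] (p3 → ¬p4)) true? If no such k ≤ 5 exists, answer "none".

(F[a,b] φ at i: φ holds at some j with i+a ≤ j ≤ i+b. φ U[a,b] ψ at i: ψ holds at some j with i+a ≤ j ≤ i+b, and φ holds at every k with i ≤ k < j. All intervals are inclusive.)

Scan j = 1,2,… for (¬p3 U[0,2] (p3 → ¬p4)):
  j=1: fails
  j=2: holds
First hit at j=2, so smallest k = 2-1 = 1.

1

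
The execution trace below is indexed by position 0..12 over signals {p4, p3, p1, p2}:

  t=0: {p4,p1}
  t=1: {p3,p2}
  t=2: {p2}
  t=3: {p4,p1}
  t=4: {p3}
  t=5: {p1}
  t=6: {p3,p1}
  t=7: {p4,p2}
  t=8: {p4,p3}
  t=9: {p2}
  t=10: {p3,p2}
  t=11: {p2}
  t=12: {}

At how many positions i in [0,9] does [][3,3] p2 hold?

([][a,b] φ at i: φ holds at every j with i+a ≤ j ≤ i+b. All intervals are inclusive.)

4

Evaluate at each i in [0,9]:
  i=0: ✗ (fails at j=3)
  i=1: ✗ (fails at j=4)
  i=2: ✗ (fails at j=5)
  i=3: ✗ (fails at j=6)
  i=4: ✓ (all of [7,7])
  i=5: ✗ (fails at j=8)
  i=6: ✓ (all of [9,9])
  i=7: ✓ (all of [10,10])
  i=8: ✓ (all of [11,11])
  i=9: ✗ (fails at j=12)
Positions where it holds: {4, 6, 7, 8} → 4.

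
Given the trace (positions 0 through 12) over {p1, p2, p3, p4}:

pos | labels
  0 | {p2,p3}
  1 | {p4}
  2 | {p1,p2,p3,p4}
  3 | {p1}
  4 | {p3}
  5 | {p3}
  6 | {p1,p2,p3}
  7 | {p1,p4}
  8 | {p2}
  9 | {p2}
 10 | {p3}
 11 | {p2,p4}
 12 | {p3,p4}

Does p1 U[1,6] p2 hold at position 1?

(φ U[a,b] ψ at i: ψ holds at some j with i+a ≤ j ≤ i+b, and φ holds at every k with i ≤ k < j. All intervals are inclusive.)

Need some j in [2,7] with p2, and p1 at every k in [1,j-1].
  j=2: p2 holds, but p1 fails at k=1 → not this j.
  j=3: p2 false.
  j=4: p2 false.
  j=5: p2 false.
  j=6: p2 holds, but p1 fails at k=1 → not this j.
  j=7: p2 false.
No j in the window works → until fails.

False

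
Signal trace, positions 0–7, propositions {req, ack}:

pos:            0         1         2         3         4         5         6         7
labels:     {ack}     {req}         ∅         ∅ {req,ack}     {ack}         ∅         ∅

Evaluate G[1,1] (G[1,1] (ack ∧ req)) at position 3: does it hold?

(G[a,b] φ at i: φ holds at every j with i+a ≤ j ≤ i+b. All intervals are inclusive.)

Check G[1,1] (ack ∧ req) at every j in [4,4]:
  j=4: fails at 5
Fails at j=4 → formula fails.

No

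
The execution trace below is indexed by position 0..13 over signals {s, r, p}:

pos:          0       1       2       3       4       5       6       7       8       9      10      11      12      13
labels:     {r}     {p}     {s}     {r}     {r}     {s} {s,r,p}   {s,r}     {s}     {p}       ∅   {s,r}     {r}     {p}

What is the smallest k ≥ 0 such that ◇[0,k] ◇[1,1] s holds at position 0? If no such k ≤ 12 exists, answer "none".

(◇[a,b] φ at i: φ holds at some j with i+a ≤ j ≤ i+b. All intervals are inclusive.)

Scan j = 0,1,… for ◇[1,1] s:
  j=0: fails
  j=1: holds
First hit at j=1, so smallest k = 1-0 = 1.

1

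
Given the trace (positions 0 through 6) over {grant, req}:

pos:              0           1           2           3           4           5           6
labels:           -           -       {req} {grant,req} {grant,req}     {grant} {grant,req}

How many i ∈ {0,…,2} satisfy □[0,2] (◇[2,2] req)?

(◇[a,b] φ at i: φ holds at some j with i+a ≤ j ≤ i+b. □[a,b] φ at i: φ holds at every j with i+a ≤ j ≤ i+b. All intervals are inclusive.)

Evaluate at each i in [0,2]:
  i=0: ✓ (all of [0,2])
  i=1: ✗ (fails at j=3)
  i=2: ✗ (fails at j=3)
Positions where it holds: {0} → 1.

1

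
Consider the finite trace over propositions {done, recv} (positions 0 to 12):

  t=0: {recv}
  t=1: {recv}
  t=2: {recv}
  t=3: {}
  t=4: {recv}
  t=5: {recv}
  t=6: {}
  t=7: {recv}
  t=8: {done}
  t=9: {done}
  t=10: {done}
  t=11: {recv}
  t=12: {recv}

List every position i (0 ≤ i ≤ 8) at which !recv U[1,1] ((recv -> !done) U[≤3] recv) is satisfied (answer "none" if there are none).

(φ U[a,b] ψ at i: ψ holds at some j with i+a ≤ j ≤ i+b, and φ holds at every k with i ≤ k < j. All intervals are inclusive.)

Evaluate at each i in [0,8]:
  i=0: ✗ (lhs fails at k=0 before rhs at j=1)
  i=1: ✗ (lhs fails at k=1 before rhs at j=2)
  i=2: ✗ (lhs fails at k=2 before rhs at j=3)
  i=3: ✓ (rhs at j=4; lhs holds on [3,3])
  i=4: ✗ (lhs fails at k=4 before rhs at j=5)
  i=5: ✗ (lhs fails at k=5 before rhs at j=6)
  i=6: ✓ (rhs at j=7; lhs holds on [6,6])
  i=7: ✗ (lhs fails at k=7 before rhs at j=8)
  i=8: ✓ (rhs at j=9; lhs holds on [8,8])

3, 6, 8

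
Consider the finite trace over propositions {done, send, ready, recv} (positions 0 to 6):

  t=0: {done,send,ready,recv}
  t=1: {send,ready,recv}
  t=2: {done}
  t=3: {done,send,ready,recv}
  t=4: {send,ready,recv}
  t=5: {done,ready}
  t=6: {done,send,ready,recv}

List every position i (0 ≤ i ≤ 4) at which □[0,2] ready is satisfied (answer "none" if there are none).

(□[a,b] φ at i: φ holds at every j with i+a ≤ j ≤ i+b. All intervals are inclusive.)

Evaluate at each i in [0,4]:
  i=0: ✗ (fails at j=2)
  i=1: ✗ (fails at j=2)
  i=2: ✗ (fails at j=2)
  i=3: ✓ (all of [3,5])
  i=4: ✓ (all of [4,6])

3, 4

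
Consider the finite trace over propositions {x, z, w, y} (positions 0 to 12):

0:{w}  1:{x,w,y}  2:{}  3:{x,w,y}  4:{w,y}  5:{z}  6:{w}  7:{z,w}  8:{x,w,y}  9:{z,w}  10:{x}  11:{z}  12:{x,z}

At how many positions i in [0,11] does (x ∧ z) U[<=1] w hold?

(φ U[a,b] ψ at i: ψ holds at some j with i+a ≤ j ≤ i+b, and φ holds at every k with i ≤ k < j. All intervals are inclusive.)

Evaluate at each i in [0,11]:
  i=0: ✓ (rhs at j=0)
  i=1: ✓ (rhs at j=1)
  i=2: ✗ (lhs fails at k=2 before rhs at j=3)
  i=3: ✓ (rhs at j=3)
  i=4: ✓ (rhs at j=4)
  i=5: ✗ (lhs fails at k=5 before rhs at j=6)
  i=6: ✓ (rhs at j=6)
  i=7: ✓ (rhs at j=7)
  i=8: ✓ (rhs at j=8)
  i=9: ✓ (rhs at j=9)
  i=10: ✗ (no rhs in [10,11])
  i=11: ✗ (no rhs in [11,12])
Positions where it holds: {0, 1, 3, 4, 6, 7, 8, 9} → 8.

8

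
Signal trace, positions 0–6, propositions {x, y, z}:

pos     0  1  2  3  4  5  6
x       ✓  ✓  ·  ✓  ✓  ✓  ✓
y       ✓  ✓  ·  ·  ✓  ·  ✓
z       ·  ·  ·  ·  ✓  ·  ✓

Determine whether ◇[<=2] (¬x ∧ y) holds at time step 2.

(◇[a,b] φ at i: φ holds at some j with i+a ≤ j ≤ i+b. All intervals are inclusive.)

Check (¬x ∧ y) at each j in [2,4]:
  j=2: false
  j=3: false
  j=4: false
No position in the window satisfies it → formula fails.

Does not hold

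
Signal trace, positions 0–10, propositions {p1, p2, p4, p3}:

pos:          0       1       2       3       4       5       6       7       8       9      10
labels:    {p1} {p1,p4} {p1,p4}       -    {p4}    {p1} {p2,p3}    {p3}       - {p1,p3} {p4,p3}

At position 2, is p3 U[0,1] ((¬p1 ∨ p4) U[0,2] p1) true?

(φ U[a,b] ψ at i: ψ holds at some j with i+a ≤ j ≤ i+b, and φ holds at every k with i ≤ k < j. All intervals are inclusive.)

Need some j in [2,3] with ((¬p1 ∨ p4) U[0,2] p1), and p3 at every k in [2,j-1].
  j=2: ((¬p1 ∨ p4) U[0,2] p1) holds; no prefix to check → satisfied.

Holds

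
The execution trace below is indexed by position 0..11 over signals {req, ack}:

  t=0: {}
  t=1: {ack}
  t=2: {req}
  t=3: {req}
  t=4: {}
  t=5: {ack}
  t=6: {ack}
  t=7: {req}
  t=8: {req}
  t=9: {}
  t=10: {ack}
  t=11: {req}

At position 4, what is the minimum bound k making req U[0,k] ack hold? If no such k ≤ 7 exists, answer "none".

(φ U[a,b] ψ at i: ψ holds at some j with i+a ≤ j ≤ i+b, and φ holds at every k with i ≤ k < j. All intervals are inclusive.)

Need earliest j ≥ 4 with ack, and req at every k in [4,j-1].
  j=4: rhs fails.
  j=5: rhs holds but lhs fails at k=4.
  j=6: rhs holds but lhs fails at k=4.
  j=7: rhs fails.
  j=8: rhs fails.
  j=9: rhs fails.
  j=10: rhs holds but lhs fails at k=4.
  j=11: rhs fails.
No witness within the range → none.

none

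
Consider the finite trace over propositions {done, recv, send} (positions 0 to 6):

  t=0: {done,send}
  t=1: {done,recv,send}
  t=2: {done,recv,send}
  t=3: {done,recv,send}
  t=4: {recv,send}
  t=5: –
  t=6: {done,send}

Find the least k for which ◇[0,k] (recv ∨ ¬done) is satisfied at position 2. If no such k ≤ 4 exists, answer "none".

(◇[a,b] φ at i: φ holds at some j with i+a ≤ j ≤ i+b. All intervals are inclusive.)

0

Scan j = 2,3,… for (recv ∨ ¬done):
  j=2: holds
First hit at j=2, so smallest k = 2-2 = 0.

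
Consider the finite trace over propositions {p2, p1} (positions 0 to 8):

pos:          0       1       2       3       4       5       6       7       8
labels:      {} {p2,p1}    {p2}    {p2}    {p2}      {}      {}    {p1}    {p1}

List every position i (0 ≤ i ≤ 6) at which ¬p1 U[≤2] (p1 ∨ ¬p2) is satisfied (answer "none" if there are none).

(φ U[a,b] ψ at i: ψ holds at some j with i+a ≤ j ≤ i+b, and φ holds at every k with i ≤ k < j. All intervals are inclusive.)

Evaluate at each i in [0,6]:
  i=0: ✓ (rhs at j=0)
  i=1: ✓ (rhs at j=1)
  i=2: ✗ (no rhs in [2,4])
  i=3: ✓ (rhs at j=5; lhs holds on [3,4])
  i=4: ✓ (rhs at j=5; lhs holds on [4,4])
  i=5: ✓ (rhs at j=5)
  i=6: ✓ (rhs at j=6)

0, 1, 3, 4, 5, 6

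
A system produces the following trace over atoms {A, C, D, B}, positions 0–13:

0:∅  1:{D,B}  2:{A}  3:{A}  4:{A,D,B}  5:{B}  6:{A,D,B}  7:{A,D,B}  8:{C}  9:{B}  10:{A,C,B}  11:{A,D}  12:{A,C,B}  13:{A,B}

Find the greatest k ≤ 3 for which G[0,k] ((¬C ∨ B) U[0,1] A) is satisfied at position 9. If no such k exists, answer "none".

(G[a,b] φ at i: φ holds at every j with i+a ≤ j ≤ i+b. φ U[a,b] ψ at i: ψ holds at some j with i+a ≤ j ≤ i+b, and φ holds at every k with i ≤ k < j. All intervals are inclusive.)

3

((¬C ∨ B) U[0,1] A) must hold from j=9 onward; find where it first fails.
  j=9: holds
  j=10: holds
  j=11: holds
  j=12: holds
Holds through j=12; largest k = 3.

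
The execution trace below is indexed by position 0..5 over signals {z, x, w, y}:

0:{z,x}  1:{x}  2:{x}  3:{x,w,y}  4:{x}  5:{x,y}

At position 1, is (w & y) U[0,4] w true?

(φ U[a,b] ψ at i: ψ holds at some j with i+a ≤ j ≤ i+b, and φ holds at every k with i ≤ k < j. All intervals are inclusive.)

Need some j in [1,5] with w, and (w & y) at every k in [1,j-1].
  j=1: w false.
  j=2: w false.
  j=3: w holds, but (w & y) fails at k=1 → not this j.
  j=4: w false.
  j=5: w false.
No j in the window works → until fails.

No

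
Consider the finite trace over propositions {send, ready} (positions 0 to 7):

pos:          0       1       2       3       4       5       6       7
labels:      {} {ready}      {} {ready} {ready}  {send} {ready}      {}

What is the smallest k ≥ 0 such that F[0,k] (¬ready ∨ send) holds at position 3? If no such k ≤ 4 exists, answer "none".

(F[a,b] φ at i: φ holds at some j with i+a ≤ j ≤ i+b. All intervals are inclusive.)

Scan j = 3,4,… for (¬ready ∨ send):
  j=3: fails
  j=4: fails
  j=5: holds
First hit at j=5, so smallest k = 5-3 = 2.

2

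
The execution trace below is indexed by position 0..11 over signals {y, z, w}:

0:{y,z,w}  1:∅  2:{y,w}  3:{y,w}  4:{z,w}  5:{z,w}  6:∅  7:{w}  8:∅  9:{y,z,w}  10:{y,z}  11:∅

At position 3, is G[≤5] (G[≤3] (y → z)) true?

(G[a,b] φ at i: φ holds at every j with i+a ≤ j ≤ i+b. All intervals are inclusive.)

Does not hold

Check G[≤3] (y → z) at every j in [3,8]:
  j=3: fails at 3
  j=4: holds on [4,7]
  j=5: holds on [5,8]
  j=6: holds on [6,9]
  j=7: holds on [7,10]
  j=8: holds on [8,11]
Fails at j=3 → formula fails.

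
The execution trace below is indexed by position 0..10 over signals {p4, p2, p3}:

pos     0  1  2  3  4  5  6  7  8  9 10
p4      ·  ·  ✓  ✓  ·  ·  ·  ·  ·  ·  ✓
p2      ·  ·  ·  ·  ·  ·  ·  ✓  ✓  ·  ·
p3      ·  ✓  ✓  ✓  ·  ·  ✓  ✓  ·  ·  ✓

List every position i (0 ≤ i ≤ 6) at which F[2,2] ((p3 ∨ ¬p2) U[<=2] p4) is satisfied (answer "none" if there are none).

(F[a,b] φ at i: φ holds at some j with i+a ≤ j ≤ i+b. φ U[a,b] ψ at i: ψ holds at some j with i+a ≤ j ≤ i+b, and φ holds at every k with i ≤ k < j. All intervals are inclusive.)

0, 1

Evaluate at each i in [0,6]:
  i=0: ✓ (witness j=2)
  i=1: ✓ (witness j=3)
  i=2: ✗ (none in [4,4])
  i=3: ✗ (none in [5,5])
  i=4: ✗ (none in [6,6])
  i=5: ✗ (none in [7,7])
  i=6: ✗ (none in [8,8])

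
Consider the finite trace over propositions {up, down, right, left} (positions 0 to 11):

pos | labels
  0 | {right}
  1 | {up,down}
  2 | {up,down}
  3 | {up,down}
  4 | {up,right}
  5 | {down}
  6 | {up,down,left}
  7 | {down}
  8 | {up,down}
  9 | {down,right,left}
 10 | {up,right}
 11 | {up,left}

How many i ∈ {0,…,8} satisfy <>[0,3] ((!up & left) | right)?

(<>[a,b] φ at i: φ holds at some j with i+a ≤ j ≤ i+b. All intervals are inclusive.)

Evaluate at each i in [0,8]:
  i=0: ✓ (witness j=0)
  i=1: ✓ (witness j=4)
  i=2: ✓ (witness j=4)
  i=3: ✓ (witness j=4)
  i=4: ✓ (witness j=4)
  i=5: ✗ (none in [5,8])
  i=6: ✓ (witness j=9)
  i=7: ✓ (witness j=9)
  i=8: ✓ (witness j=9)
Positions where it holds: {0, 1, 2, 3, 4, 6, 7, 8} → 8.

8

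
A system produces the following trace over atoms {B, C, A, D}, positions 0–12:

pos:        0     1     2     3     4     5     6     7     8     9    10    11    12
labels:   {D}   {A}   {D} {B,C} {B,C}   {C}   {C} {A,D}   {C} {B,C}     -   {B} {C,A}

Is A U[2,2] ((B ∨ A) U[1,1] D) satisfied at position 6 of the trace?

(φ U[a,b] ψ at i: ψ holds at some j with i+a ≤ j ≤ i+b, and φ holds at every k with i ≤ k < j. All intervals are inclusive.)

No

Need some j in [8,8] with ((B ∨ A) U[1,1] D), and A at every k in [6,j-1].
  j=8: ((B ∨ A) U[1,1] D) — fails.
No j in the window works → until fails.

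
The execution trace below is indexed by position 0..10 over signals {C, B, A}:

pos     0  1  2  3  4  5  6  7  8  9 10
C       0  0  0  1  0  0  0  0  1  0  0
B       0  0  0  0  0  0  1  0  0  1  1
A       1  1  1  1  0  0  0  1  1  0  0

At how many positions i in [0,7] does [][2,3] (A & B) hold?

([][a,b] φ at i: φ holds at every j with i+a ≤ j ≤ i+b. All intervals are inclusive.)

Evaluate at each i in [0,7]:
  i=0: ✗ (fails at j=2)
  i=1: ✗ (fails at j=3)
  i=2: ✗ (fails at j=4)
  i=3: ✗ (fails at j=5)
  i=4: ✗ (fails at j=6)
  i=5: ✗ (fails at j=7)
  i=6: ✗ (fails at j=8)
  i=7: ✗ (fails at j=9)
Positions where it holds: {} → 0.

0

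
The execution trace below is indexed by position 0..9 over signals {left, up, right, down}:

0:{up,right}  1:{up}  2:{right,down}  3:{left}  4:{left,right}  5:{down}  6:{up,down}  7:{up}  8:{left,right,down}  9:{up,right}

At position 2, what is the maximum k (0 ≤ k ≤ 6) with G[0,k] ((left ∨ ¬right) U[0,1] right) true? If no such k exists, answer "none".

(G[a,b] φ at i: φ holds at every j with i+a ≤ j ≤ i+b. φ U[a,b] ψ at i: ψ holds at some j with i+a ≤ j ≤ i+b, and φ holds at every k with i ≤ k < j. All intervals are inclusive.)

((left ∨ ¬right) U[0,1] right) must hold from j=2 onward; find where it first fails.
  j=2: holds
  j=3: holds
  j=4: holds
  j=5: fails
Holds on [2,4], so largest k = 2.

2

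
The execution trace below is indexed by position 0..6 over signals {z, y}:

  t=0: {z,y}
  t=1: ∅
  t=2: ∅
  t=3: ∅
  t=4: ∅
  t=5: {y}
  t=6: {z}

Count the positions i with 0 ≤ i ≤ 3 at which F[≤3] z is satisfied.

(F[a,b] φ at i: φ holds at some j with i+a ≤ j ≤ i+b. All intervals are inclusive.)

Evaluate at each i in [0,3]:
  i=0: ✓ (witness j=0)
  i=1: ✗ (none in [1,4])
  i=2: ✗ (none in [2,5])
  i=3: ✓ (witness j=6)
Positions where it holds: {0, 3} → 2.

2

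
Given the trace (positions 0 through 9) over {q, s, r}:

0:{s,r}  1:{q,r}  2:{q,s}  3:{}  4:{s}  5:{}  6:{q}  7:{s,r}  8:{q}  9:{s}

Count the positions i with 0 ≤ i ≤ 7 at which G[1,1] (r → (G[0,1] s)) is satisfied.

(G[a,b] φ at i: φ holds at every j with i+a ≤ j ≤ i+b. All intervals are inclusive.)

Evaluate at each i in [0,7]:
  i=0: ✗ (fails at j=1)
  i=1: ✓ (all of [2,2])
  i=2: ✓ (all of [3,3])
  i=3: ✓ (all of [4,4])
  i=4: ✓ (all of [5,5])
  i=5: ✓ (all of [6,6])
  i=6: ✗ (fails at j=7)
  i=7: ✓ (all of [8,8])
Positions where it holds: {1, 2, 3, 4, 5, 7} → 6.

6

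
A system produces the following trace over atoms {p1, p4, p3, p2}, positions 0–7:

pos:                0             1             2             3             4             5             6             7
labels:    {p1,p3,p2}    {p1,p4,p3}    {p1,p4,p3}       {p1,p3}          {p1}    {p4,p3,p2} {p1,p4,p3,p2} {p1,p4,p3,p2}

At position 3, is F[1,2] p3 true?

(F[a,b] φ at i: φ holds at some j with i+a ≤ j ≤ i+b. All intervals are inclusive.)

Holds

Check p3 at each j in [4,5]:
  j=4: false
  j=5: true
Found at j=5 → formula holds.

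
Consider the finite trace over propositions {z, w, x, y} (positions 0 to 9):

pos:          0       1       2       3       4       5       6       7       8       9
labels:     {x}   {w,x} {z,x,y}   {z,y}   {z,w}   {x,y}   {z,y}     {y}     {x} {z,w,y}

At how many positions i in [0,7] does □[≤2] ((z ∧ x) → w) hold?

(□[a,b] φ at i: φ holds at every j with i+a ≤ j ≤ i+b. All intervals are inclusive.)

5

Evaluate at each i in [0,7]:
  i=0: ✗ (fails at j=2)
  i=1: ✗ (fails at j=2)
  i=2: ✗ (fails at j=2)
  i=3: ✓ (all of [3,5])
  i=4: ✓ (all of [4,6])
  i=5: ✓ (all of [5,7])
  i=6: ✓ (all of [6,8])
  i=7: ✓ (all of [7,9])
Positions where it holds: {3, 4, 5, 6, 7} → 5.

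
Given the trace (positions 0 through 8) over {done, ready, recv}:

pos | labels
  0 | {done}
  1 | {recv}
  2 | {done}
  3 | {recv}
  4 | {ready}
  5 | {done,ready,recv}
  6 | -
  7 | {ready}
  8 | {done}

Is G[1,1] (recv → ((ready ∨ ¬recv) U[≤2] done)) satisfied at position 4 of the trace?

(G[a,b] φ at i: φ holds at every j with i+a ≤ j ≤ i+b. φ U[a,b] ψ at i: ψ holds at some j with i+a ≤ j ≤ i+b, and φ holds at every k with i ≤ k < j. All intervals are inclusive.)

Holds

Check (recv → ((ready ∨ ¬recv) U[≤2] done)) at every j in [5,5]:
  j=5: antecedent true; consequent holds → ✓
All positions satisfy it → formula holds.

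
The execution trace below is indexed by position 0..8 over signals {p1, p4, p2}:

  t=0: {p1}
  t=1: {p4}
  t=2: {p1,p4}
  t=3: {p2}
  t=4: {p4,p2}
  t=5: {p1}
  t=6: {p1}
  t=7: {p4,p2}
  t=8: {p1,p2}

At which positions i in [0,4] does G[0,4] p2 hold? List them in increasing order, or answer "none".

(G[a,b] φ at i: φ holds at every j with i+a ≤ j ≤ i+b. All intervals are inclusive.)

none

Evaluate at each i in [0,4]:
  i=0: ✗ (fails at j=0)
  i=1: ✗ (fails at j=1)
  i=2: ✗ (fails at j=2)
  i=3: ✗ (fails at j=5)
  i=4: ✗ (fails at j=5)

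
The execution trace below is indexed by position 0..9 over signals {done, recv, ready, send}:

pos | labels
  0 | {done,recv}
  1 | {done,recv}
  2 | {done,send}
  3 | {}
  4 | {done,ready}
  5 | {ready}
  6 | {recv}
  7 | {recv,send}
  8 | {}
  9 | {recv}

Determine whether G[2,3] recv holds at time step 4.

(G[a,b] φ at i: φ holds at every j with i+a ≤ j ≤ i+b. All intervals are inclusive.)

True

Check recv at every j in [6,7]:
  j=6: true
  j=7: true
All positions satisfy it → formula holds.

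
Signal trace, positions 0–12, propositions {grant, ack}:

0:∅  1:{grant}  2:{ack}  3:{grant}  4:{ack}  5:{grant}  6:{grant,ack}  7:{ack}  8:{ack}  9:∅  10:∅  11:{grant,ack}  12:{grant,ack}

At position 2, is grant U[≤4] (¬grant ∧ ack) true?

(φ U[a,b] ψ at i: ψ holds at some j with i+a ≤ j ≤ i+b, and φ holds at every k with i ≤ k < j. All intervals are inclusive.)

Need some j in [2,6] with (¬grant ∧ ack), and grant at every k in [2,j-1].
  j=2: (¬grant ∧ ack) holds; no prefix to check → satisfied.

Yes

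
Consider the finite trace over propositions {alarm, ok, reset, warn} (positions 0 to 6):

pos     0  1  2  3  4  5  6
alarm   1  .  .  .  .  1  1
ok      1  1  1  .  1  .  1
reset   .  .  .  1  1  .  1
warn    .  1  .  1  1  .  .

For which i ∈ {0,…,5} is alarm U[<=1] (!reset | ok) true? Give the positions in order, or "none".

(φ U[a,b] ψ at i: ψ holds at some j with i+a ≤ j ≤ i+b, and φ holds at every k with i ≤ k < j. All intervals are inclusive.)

Evaluate at each i in [0,5]:
  i=0: ✓ (rhs at j=0)
  i=1: ✓ (rhs at j=1)
  i=2: ✓ (rhs at j=2)
  i=3: ✗ (lhs fails at k=3 before rhs at j=4)
  i=4: ✓ (rhs at j=4)
  i=5: ✓ (rhs at j=5)

0, 1, 2, 4, 5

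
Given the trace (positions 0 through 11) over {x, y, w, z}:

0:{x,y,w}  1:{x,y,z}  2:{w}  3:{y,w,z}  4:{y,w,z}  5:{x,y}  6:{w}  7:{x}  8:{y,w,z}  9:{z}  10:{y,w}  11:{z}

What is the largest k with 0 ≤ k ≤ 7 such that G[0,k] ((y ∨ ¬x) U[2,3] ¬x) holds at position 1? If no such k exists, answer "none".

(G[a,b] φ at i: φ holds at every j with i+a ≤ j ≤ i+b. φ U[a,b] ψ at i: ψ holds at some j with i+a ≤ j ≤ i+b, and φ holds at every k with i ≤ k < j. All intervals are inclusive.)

((y ∨ ¬x) U[2,3] ¬x) must hold from j=1 onward; find where it first fails.
  j=1: holds
  j=2: holds
  j=3: holds
  j=4: holds
  j=5: fails
Holds on [1,4], so largest k = 3.

3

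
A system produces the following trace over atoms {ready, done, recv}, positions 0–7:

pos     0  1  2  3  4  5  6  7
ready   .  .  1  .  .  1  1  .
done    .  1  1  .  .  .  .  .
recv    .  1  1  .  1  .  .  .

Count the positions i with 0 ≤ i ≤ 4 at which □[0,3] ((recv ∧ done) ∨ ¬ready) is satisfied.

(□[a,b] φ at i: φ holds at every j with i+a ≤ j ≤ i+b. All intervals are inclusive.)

2

Evaluate at each i in [0,4]:
  i=0: ✓ (all of [0,3])
  i=1: ✓ (all of [1,4])
  i=2: ✗ (fails at j=5)
  i=3: ✗ (fails at j=5)
  i=4: ✗ (fails at j=5)
Positions where it holds: {0, 1} → 2.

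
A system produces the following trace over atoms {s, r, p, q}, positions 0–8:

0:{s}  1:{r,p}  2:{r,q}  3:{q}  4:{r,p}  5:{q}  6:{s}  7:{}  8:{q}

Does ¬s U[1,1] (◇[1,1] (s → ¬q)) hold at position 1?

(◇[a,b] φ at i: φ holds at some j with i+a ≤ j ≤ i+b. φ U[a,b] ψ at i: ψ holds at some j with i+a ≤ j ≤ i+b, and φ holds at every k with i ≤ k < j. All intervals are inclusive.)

True

Need some j in [2,2] with ◇[1,1] (s → ¬q), and ¬s at every k in [1,j-1].
  j=2: ◇[1,1] (s → ¬q) holds; ¬s holds at every k in [1,1] → satisfied.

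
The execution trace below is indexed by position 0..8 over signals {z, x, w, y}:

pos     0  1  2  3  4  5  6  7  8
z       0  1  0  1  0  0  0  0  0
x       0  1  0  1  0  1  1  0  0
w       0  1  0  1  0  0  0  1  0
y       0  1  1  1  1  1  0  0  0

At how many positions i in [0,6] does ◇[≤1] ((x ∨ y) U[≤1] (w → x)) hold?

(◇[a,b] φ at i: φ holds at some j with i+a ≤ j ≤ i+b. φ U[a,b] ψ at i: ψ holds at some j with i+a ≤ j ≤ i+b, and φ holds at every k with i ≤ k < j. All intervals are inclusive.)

7

Evaluate at each i in [0,6]:
  i=0: ✓ (witness j=0)
  i=1: ✓ (witness j=1)
  i=2: ✓ (witness j=2)
  i=3: ✓ (witness j=3)
  i=4: ✓ (witness j=4)
  i=5: ✓ (witness j=5)
  i=6: ✓ (witness j=6)
Positions where it holds: {0, 1, 2, 3, 4, 5, 6} → 7.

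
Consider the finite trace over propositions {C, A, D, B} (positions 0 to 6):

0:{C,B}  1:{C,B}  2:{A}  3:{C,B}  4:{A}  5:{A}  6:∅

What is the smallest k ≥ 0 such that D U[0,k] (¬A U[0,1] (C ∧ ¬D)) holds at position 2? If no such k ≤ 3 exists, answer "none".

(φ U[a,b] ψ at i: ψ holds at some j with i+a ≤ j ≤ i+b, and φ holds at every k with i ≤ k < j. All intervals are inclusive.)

none

Need earliest j ≥ 2 with (¬A U[0,1] (C ∧ ¬D)), and D at every k in [2,j-1].
  j=2: rhs fails.
  j=3: rhs holds but lhs fails at k=2.
  j=4: rhs fails.
  j=5: rhs fails.
No witness within the range → none.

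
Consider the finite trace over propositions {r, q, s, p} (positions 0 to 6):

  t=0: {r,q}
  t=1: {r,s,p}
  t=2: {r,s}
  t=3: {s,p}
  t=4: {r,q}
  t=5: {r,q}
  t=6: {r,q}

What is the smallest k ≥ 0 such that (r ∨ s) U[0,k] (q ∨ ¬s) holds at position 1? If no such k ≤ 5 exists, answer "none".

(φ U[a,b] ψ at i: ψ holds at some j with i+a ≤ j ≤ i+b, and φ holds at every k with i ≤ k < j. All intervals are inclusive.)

3

Need earliest j ≥ 1 with (q ∨ ¬s), and (r ∨ s) at every k in [1,j-1].
  j=1: rhs fails.
  j=2: rhs fails.
  j=3: rhs fails.
  j=4: rhs holds; lhs holds on [1,3]. k = 3.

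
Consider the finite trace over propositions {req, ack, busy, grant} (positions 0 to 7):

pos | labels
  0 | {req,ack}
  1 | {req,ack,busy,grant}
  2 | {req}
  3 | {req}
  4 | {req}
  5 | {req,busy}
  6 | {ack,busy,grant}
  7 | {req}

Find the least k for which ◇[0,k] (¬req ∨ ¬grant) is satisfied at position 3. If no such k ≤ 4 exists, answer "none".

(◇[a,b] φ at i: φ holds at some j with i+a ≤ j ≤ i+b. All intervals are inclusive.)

Scan j = 3,4,… for (¬req ∨ ¬grant):
  j=3: holds
First hit at j=3, so smallest k = 3-3 = 0.

0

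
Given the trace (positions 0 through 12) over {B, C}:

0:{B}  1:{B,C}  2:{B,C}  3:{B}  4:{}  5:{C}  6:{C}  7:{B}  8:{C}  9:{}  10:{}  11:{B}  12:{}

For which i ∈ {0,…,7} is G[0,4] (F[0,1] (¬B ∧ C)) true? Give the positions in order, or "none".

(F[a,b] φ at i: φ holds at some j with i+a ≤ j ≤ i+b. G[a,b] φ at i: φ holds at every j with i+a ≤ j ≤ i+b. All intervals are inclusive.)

4

Evaluate at each i in [0,7]:
  i=0: ✗ (fails at j=0)
  i=1: ✗ (fails at j=1)
  i=2: ✗ (fails at j=2)
  i=3: ✗ (fails at j=3)
  i=4: ✓ (all of [4,8])
  i=5: ✗ (fails at j=9)
  i=6: ✗ (fails at j=9)
  i=7: ✗ (fails at j=9)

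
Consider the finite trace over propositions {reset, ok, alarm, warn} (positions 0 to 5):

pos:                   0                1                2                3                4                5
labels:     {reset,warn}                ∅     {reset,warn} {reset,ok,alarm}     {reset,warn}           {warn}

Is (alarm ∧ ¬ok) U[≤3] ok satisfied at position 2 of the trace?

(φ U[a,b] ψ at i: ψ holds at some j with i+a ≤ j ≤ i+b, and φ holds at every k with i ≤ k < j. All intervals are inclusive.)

Need some j in [2,5] with ok, and (alarm ∧ ¬ok) at every k in [2,j-1].
  j=2: ok false.
  j=3: ok holds, but (alarm ∧ ¬ok) fails at k=2 → not this j.
  j=4: ok false.
  j=5: ok false.
No j in the window works → until fails.

False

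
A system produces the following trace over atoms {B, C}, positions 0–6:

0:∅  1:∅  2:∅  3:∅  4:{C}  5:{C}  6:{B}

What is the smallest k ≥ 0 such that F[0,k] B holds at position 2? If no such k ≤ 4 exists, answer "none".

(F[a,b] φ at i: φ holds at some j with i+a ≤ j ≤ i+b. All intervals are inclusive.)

4

Scan j = 2,3,… for B:
  j=2: fails
  j=3: fails
  j=4: fails
  j=5: fails
  j=6: holds
First hit at j=6, so smallest k = 6-2 = 4.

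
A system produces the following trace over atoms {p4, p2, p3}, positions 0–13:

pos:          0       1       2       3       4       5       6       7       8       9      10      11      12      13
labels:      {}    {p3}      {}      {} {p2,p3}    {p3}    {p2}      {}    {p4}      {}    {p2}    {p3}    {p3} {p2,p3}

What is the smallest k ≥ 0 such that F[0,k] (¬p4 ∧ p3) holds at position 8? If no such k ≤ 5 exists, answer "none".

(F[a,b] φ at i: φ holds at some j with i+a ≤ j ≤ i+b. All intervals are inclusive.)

3

Scan j = 8,9,… for (¬p4 ∧ p3):
  j=8: fails
  j=9: fails
  j=10: fails
  j=11: holds
First hit at j=11, so smallest k = 11-8 = 3.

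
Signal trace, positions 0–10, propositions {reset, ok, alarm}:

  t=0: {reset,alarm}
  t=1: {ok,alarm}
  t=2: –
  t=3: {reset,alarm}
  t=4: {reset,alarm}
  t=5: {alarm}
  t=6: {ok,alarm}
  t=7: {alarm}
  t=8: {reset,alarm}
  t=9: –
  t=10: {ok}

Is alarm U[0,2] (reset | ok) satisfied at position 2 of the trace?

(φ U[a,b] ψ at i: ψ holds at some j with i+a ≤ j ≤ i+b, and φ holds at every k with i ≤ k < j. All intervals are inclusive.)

Need some j in [2,4] with (reset | ok), and alarm at every k in [2,j-1].
  j=2: (reset | ok) false.
  j=3: (reset | ok) holds, but alarm fails at k=2 → not this j.
  j=4: (reset | ok) holds, but alarm fails at k=2 → not this j.
No j in the window works → until fails.

False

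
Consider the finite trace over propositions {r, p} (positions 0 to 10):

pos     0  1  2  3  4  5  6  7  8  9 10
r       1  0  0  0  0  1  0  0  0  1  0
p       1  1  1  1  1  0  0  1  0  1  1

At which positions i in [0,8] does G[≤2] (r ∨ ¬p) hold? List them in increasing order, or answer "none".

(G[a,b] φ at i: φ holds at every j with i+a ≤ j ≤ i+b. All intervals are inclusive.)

Evaluate at each i in [0,8]:
  i=0: ✗ (fails at j=1)
  i=1: ✗ (fails at j=1)
  i=2: ✗ (fails at j=2)
  i=3: ✗ (fails at j=3)
  i=4: ✗ (fails at j=4)
  i=5: ✗ (fails at j=7)
  i=6: ✗ (fails at j=7)
  i=7: ✗ (fails at j=7)
  i=8: ✗ (fails at j=10)

none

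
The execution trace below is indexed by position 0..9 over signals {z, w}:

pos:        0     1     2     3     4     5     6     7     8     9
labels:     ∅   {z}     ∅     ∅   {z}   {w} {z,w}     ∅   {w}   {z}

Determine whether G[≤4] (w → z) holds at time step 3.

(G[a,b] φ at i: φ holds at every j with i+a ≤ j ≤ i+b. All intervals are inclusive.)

Check (w → z) at every j in [3,7]:
  j=3: antecedent false → ✓
  j=4: antecedent false → ✓
  j=5: antecedent true; consequent false → ✗
  j=6: antecedent true; consequent true → ✓
  j=7: antecedent false → ✓
Fails at j=5 → formula fails.

Does not hold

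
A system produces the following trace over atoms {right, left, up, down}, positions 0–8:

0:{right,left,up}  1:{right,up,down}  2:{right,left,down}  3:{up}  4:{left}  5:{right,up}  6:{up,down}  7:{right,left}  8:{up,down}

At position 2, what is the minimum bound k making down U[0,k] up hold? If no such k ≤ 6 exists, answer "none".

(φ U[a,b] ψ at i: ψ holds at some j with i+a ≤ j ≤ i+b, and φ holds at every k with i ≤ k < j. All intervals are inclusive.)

1

Need earliest j ≥ 2 with up, and down at every k in [2,j-1].
  j=2: rhs fails.
  j=3: rhs holds; lhs holds on [2,2]. k = 1.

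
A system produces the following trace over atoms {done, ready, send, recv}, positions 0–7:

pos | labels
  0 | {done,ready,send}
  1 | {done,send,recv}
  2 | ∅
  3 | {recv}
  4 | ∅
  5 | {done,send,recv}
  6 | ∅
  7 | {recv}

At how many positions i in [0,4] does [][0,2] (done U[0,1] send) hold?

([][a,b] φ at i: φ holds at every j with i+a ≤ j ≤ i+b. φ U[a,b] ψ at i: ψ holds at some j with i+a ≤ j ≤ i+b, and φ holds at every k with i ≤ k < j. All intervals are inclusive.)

0

Evaluate at each i in [0,4]:
  i=0: ✗ (fails at j=2)
  i=1: ✗ (fails at j=2)
  i=2: ✗ (fails at j=2)
  i=3: ✗ (fails at j=3)
  i=4: ✗ (fails at j=4)
Positions where it holds: {} → 0.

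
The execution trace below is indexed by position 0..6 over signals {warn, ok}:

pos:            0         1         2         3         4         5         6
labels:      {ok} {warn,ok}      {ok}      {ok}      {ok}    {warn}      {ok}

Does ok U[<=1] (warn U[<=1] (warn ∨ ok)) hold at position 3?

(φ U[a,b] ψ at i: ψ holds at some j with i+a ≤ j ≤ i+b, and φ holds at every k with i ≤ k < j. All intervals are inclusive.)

Holds

Need some j in [3,4] with (warn U[<=1] (warn ∨ ok)), and ok at every k in [3,j-1].
  j=3: (warn U[<=1] (warn ∨ ok)) holds; no prefix to check → satisfied.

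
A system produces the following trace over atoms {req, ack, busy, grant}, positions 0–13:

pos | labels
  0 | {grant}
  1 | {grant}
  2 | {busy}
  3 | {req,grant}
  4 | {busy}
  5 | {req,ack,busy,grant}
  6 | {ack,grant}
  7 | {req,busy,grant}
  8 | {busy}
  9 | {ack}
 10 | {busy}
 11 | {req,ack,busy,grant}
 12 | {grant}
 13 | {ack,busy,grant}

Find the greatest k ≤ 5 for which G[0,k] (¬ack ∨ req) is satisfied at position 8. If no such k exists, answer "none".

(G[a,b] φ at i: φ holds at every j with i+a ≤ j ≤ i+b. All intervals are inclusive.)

(¬ack ∨ req) must hold from j=8 onward; find where it first fails.
  j=8: holds
  j=9: fails
Holds on [8,8], so largest k = 0.

0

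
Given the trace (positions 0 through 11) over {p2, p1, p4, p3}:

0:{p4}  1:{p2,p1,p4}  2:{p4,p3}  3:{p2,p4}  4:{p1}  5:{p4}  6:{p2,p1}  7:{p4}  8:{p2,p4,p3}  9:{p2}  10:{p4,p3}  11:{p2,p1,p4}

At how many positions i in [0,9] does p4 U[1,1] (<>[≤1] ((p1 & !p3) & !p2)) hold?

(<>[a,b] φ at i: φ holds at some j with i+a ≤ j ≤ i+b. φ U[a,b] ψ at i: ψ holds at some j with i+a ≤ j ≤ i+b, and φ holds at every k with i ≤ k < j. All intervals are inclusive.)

2

Evaluate at each i in [0,9]:
  i=0: ✗ (no rhs in [1,1])
  i=1: ✗ (no rhs in [2,2])
  i=2: ✓ (rhs at j=3; lhs holds on [2,2])
  i=3: ✓ (rhs at j=4; lhs holds on [3,3])
  i=4: ✗ (no rhs in [5,5])
  i=5: ✗ (no rhs in [6,6])
  i=6: ✗ (no rhs in [7,7])
  i=7: ✗ (no rhs in [8,8])
  i=8: ✗ (no rhs in [9,9])
  i=9: ✗ (no rhs in [10,10])
Positions where it holds: {2, 3} → 2.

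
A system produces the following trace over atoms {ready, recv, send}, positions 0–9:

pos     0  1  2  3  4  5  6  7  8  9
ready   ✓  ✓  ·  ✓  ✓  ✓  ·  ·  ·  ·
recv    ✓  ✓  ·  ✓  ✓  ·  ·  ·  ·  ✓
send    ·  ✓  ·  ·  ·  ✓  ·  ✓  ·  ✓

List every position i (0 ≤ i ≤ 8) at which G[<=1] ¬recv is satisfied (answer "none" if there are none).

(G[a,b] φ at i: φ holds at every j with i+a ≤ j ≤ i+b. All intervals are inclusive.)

5, 6, 7

Evaluate at each i in [0,8]:
  i=0: ✗ (fails at j=0)
  i=1: ✗ (fails at j=1)
  i=2: ✗ (fails at j=3)
  i=3: ✗ (fails at j=3)
  i=4: ✗ (fails at j=4)
  i=5: ✓ (all of [5,6])
  i=6: ✓ (all of [6,7])
  i=7: ✓ (all of [7,8])
  i=8: ✗ (fails at j=9)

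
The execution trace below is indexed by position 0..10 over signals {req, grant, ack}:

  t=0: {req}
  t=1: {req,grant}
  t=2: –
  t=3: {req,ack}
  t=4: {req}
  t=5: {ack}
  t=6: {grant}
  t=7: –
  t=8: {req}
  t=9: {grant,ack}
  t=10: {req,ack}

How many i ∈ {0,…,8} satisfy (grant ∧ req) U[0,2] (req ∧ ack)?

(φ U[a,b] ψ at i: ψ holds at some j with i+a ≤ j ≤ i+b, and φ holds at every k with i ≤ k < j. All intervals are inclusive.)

1

Evaluate at each i in [0,8]:
  i=0: ✗ (no rhs in [0,2])
  i=1: ✗ (lhs fails at k=2 before rhs at j=3)
  i=2: ✗ (lhs fails at k=2 before rhs at j=3)
  i=3: ✓ (rhs at j=3)
  i=4: ✗ (no rhs in [4,6])
  i=5: ✗ (no rhs in [5,7])
  i=6: ✗ (no rhs in [6,8])
  i=7: ✗ (no rhs in [7,9])
  i=8: ✗ (lhs fails at k=8 before rhs at j=10)
Positions where it holds: {3} → 1.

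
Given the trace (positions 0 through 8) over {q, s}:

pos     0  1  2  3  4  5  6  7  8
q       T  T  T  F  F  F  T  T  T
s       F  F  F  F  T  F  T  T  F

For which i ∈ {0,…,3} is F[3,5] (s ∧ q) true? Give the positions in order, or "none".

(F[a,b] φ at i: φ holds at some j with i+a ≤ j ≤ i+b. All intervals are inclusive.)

1, 2, 3

Evaluate at each i in [0,3]:
  i=0: ✗ (none in [3,5])
  i=1: ✓ (witness j=6)
  i=2: ✓ (witness j=6)
  i=3: ✓ (witness j=6)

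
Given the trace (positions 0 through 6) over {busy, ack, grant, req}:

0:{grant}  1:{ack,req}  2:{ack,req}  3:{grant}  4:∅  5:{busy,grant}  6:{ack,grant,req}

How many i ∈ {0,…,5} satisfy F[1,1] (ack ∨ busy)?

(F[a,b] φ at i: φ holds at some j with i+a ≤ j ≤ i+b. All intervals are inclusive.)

4

Evaluate at each i in [0,5]:
  i=0: ✓ (witness j=1)
  i=1: ✓ (witness j=2)
  i=2: ✗ (none in [3,3])
  i=3: ✗ (none in [4,4])
  i=4: ✓ (witness j=5)
  i=5: ✓ (witness j=6)
Positions where it holds: {0, 1, 4, 5} → 4.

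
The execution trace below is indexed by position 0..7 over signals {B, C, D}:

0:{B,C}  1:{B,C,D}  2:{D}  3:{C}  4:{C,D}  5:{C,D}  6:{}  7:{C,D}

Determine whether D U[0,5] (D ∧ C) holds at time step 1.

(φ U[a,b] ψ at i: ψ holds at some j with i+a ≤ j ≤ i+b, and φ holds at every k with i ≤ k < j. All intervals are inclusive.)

Yes

Need some j in [1,6] with (D ∧ C), and D at every k in [1,j-1].
  j=1: (D ∧ C) holds; no prefix to check → satisfied.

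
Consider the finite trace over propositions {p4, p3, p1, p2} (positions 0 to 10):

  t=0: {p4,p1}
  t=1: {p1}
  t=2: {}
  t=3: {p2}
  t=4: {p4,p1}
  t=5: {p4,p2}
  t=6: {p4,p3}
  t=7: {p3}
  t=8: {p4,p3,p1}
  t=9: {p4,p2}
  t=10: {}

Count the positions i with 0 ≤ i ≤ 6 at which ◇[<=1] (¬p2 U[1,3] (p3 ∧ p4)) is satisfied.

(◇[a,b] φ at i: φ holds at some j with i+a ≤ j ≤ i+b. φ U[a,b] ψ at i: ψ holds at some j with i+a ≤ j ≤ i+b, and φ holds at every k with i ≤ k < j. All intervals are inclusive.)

Evaluate at each i in [0,6]:
  i=0: ✗ (none in [0,1])
  i=1: ✗ (none in [1,2])
  i=2: ✗ (none in [2,3])
  i=3: ✗ (none in [3,4])
  i=4: ✗ (none in [4,5])
  i=5: ✓ (witness j=6)
  i=6: ✓ (witness j=6)
Positions where it holds: {5, 6} → 2.

2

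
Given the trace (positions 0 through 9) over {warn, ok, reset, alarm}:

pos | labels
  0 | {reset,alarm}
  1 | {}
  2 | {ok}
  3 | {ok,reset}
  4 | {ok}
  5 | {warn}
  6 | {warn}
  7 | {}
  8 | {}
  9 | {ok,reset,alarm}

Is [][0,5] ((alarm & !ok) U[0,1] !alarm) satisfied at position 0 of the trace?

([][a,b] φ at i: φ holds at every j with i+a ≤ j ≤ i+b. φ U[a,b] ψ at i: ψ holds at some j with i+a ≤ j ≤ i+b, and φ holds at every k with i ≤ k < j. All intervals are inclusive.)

True

Check ((alarm & !ok) U[0,1] !alarm) at every j in [0,5]:
  j=0: holds
  j=1: holds
  j=2: holds
  j=3: holds
  j=4: holds
  j=5: holds
All positions satisfy it → formula holds.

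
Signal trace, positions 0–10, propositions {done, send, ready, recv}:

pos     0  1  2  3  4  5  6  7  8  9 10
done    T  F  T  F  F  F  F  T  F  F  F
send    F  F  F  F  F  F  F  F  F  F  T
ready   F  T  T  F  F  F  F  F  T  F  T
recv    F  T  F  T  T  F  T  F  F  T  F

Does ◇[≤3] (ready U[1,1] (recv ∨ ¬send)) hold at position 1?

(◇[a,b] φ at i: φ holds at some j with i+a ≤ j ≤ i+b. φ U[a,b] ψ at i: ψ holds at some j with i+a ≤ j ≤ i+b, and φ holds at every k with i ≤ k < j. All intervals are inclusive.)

Yes

Check (ready U[1,1] (recv ∨ ¬send)) at each j in [1,4]:
  j=1: holds
  j=2: holds
  j=3: fails
  j=4: fails
Found at j=1 → formula holds.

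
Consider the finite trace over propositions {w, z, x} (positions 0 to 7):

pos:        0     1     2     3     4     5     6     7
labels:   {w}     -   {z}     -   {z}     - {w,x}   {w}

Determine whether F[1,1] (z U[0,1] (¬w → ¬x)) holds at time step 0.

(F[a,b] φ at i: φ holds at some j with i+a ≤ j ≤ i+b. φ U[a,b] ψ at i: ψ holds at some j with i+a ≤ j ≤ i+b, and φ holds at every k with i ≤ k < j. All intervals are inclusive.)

Holds

Check (z U[0,1] (¬w → ¬x)) at each j in [1,1]:
  j=1: holds
Found at j=1 → formula holds.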